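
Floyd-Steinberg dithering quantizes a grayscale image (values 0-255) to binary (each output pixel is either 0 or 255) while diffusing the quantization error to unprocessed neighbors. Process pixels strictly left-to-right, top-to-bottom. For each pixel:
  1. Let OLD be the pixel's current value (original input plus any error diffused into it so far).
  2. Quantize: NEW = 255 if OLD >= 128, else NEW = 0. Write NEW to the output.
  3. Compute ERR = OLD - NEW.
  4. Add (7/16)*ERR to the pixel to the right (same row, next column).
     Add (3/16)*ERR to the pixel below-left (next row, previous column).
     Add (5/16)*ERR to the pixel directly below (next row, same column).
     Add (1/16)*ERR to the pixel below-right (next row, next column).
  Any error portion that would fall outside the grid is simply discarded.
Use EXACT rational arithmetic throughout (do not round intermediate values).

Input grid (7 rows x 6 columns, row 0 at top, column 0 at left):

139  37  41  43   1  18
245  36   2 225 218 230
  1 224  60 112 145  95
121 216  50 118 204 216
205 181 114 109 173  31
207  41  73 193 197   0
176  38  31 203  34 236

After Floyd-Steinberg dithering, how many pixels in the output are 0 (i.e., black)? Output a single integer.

(0,0): OLD=139 → NEW=255, ERR=-116
(0,1): OLD=-55/4 → NEW=0, ERR=-55/4
(0,2): OLD=2239/64 → NEW=0, ERR=2239/64
(0,3): OLD=59705/1024 → NEW=0, ERR=59705/1024
(0,4): OLD=434319/16384 → NEW=0, ERR=434319/16384
(0,5): OLD=7758825/262144 → NEW=0, ERR=7758825/262144
(1,0): OLD=13195/64 → NEW=255, ERR=-3125/64
(1,1): OLD=4941/512 → NEW=0, ERR=4941/512
(1,2): OLD=446097/16384 → NEW=0, ERR=446097/16384
(1,3): OLD=17189405/65536 → NEW=255, ERR=477725/65536
(1,4): OLD=1001041047/4194304 → NEW=255, ERR=-68506473/4194304
(1,5): OLD=15687385073/67108864 → NEW=255, ERR=-1425375247/67108864
(2,0): OLD=-101985/8192 → NEW=0, ERR=-101985/8192
(2,1): OLD=58621317/262144 → NEW=255, ERR=-8225403/262144
(2,2): OLD=238030671/4194304 → NEW=0, ERR=238030671/4194304
(2,3): OLD=4621980439/33554432 → NEW=255, ERR=-3934399721/33554432
(2,4): OLD=91343515205/1073741824 → NEW=0, ERR=91343515205/1073741824
(2,5): OLD=2139924502067/17179869184 → NEW=0, ERR=2139924502067/17179869184
(3,0): OLD=466516975/4194304 → NEW=0, ERR=466516975/4194304
(3,1): OLD=8882488451/33554432 → NEW=255, ERR=326108291/33554432
(3,2): OLD=12895739865/268435456 → NEW=0, ERR=12895739865/268435456
(3,3): OLD=2093767721963/17179869184 → NEW=0, ERR=2093767721963/17179869184
(3,4): OLD=41222154567883/137438953472 → NEW=255, ERR=6175221432523/137438953472
(3,5): OLD=615504523255813/2199023255552 → NEW=255, ERR=54753593090053/2199023255552
(4,0): OLD=129697540833/536870912 → NEW=255, ERR=-7204541727/536870912
(4,1): OLD=1667523644333/8589934592 → NEW=255, ERR=-522909676627/8589934592
(4,2): OLD=34590253286519/274877906944 → NEW=0, ERR=34590253286519/274877906944
(4,3): OLD=939276826689907/4398046511104 → NEW=255, ERR=-182225033641613/4398046511104
(4,4): OLD=12750779031811107/70368744177664 → NEW=255, ERR=-5193250733493213/70368744177664
(4,5): OLD=10472430245529109/1125899906842624 → NEW=0, ERR=10472430245529109/1125899906842624
(5,0): OLD=26304771000663/137438953472 → NEW=255, ERR=-8742162134697/137438953472
(5,1): OLD=74346123304519/4398046511104 → NEW=0, ERR=74346123304519/4398046511104
(5,2): OLD=3805078297832381/35184372088832 → NEW=0, ERR=3805078297832381/35184372088832
(5,3): OLD=249267128139819951/1125899906842624 → NEW=255, ERR=-37837348105049169/1125899906842624
(5,4): OLD=356660336634685503/2251799813685248 → NEW=255, ERR=-217548615855052737/2251799813685248
(5,5): OLD=-1584300032001860885/36028797018963968 → NEW=0, ERR=-1584300032001860885/36028797018963968
(6,0): OLD=11209191403630901/70368744177664 → NEW=255, ERR=-6734838361673419/70368744177664
(6,1): OLD=19942500566696721/1125899906842624 → NEW=0, ERR=19942500566696721/1125899906842624
(6,2): OLD=303094237166202217/4503599627370496 → NEW=0, ERR=303094237166202217/4503599627370496
(6,3): OLD=15174362614754031493/72057594037927936 → NEW=255, ERR=-3200323864917592187/72057594037927936
(6,4): OLD=-29938104905333098171/1152921504606846976 → NEW=0, ERR=-29938104905333098171/1152921504606846976
(6,5): OLD=3778991970620037751235/18446744073709551616 → NEW=255, ERR=-924927768175897910845/18446744073709551616
Output grid:
  Row 0: #.....  (5 black, running=5)
  Row 1: #..###  (2 black, running=7)
  Row 2: .#.#..  (4 black, running=11)
  Row 3: .#..##  (3 black, running=14)
  Row 4: ##.##.  (2 black, running=16)
  Row 5: #..##.  (3 black, running=19)
  Row 6: #..#.#  (3 black, running=22)

Answer: 22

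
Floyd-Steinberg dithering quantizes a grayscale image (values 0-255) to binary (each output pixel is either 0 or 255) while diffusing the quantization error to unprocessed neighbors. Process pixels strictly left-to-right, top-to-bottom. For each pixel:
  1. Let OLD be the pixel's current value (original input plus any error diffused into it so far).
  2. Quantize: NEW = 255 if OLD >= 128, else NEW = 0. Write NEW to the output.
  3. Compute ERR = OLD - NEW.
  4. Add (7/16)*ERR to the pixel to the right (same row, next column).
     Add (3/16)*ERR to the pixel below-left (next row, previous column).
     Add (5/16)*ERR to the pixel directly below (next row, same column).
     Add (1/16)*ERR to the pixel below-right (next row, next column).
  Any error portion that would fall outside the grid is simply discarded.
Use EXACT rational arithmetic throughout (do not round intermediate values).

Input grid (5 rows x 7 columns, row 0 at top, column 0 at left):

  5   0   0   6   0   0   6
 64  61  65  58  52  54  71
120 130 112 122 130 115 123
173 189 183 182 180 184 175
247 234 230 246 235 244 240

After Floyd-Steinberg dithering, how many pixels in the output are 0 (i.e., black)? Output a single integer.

(0,0): OLD=5 → NEW=0, ERR=5
(0,1): OLD=35/16 → NEW=0, ERR=35/16
(0,2): OLD=245/256 → NEW=0, ERR=245/256
(0,3): OLD=26291/4096 → NEW=0, ERR=26291/4096
(0,4): OLD=184037/65536 → NEW=0, ERR=184037/65536
(0,5): OLD=1288259/1048576 → NEW=0, ERR=1288259/1048576
(0,6): OLD=109681109/16777216 → NEW=0, ERR=109681109/16777216
(1,0): OLD=16889/256 → NEW=0, ERR=16889/256
(1,1): OLD=186447/2048 → NEW=0, ERR=186447/2048
(1,2): OLD=6977531/65536 → NEW=0, ERR=6977531/65536
(1,3): OLD=28094559/262144 → NEW=0, ERR=28094559/262144
(1,4): OLD=1684381117/16777216 → NEW=0, ERR=1684381117/16777216
(1,5): OLD=13382699981/134217728 → NEW=0, ERR=13382699981/134217728
(1,6): OLD=250702380387/2147483648 → NEW=0, ERR=250702380387/2147483648
(2,0): OLD=5167061/32768 → NEW=255, ERR=-3188779/32768
(2,1): OLD=146759671/1048576 → NEW=255, ERR=-120627209/1048576
(2,2): OLD=2025455781/16777216 → NEW=0, ERR=2025455781/16777216
(2,3): OLD=31378483133/134217728 → NEW=255, ERR=-2847037507/134217728
(2,4): OLD=190575685261/1073741824 → NEW=255, ERR=-83228479859/1073741824
(2,5): OLD=4824495116911/34359738368 → NEW=255, ERR=-3937238166929/34359738368
(2,6): OLD=63541459565817/549755813888 → NEW=0, ERR=63541459565817/549755813888
(3,0): OLD=2030372101/16777216 → NEW=0, ERR=2030372101/16777216
(3,1): OLD=29870220833/134217728 → NEW=255, ERR=-4355299807/134217728
(3,2): OLD=209769622451/1073741824 → NEW=255, ERR=-64034542669/1073741824
(3,3): OLD=611139155733/4294967296 → NEW=255, ERR=-484077504747/4294967296
(3,4): OLD=45990593353989/549755813888 → NEW=0, ERR=45990593353989/549755813888
(3,5): OLD=886723806609759/4398046511104 → NEW=255, ERR=-234778053721761/4398046511104
(3,6): OLD=12708775752304641/70368744177664 → NEW=255, ERR=-5235254012999679/70368744177664
(4,0): OLD=598577445675/2147483648 → NEW=255, ERR=50969115435/2147483648
(4,1): OLD=7924218974511/34359738368 → NEW=255, ERR=-837514309329/34359738368
(4,2): OLD=97602893337377/549755813888 → NEW=255, ERR=-42584839204063/549755813888
(4,3): OLD=830560750106043/4398046511104 → NEW=255, ERR=-290941110225477/4398046511104
(4,4): OLD=7569830659153025/35184372088832 → NEW=255, ERR=-1402184223499135/35184372088832
(4,5): OLD=226487787753183041/1125899906842624 → NEW=255, ERR=-60616688491686079/1125899906842624
(4,6): OLD=3420215320041128471/18014398509481984 → NEW=255, ERR=-1173456299876777449/18014398509481984
Output grid:
  Row 0: .......  (7 black, running=7)
  Row 1: .......  (7 black, running=14)
  Row 2: ##.###.  (2 black, running=16)
  Row 3: .###.##  (2 black, running=18)
  Row 4: #######  (0 black, running=18)

Answer: 18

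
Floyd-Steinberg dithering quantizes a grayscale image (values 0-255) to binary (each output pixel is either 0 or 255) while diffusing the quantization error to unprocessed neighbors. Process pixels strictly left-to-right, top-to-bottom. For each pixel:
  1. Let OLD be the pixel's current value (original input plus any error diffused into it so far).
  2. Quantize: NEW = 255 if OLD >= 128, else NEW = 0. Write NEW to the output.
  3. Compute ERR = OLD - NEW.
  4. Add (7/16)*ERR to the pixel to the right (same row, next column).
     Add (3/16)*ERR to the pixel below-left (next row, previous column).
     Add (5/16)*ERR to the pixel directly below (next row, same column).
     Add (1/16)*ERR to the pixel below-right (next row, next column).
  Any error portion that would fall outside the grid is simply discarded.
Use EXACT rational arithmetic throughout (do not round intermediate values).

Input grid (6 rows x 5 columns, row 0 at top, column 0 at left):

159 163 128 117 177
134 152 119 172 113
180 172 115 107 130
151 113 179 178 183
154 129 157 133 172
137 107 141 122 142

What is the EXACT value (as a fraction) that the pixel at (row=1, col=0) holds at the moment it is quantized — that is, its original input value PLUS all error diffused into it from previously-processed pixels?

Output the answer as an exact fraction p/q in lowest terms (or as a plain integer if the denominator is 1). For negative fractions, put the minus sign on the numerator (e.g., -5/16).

(0,0): OLD=159 → NEW=255, ERR=-96
(0,1): OLD=121 → NEW=0, ERR=121
(0,2): OLD=2895/16 → NEW=255, ERR=-1185/16
(0,3): OLD=21657/256 → NEW=0, ERR=21657/256
(0,4): OLD=876591/4096 → NEW=255, ERR=-167889/4096
(1,0): OLD=2027/16 → NEW=0, ERR=2027/16
Target (1,0): original=134, with diffused error = 2027/16

Answer: 2027/16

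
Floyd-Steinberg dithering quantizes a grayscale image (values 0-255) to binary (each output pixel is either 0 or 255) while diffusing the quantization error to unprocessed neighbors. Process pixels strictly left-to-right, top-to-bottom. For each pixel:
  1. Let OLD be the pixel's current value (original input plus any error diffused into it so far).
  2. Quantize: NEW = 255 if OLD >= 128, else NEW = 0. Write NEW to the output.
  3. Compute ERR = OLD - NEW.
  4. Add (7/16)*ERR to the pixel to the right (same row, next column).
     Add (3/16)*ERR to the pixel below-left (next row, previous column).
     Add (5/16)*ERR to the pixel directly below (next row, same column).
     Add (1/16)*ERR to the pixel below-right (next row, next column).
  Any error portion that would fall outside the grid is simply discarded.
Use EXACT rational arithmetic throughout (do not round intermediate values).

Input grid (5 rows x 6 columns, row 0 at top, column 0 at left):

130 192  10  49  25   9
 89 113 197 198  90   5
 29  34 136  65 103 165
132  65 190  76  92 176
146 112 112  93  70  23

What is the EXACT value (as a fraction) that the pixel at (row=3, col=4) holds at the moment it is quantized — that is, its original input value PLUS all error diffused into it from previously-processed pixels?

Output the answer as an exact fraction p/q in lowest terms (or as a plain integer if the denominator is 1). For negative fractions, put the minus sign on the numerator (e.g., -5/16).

Answer: 23196120856223/549755813888

Derivation:
(0,0): OLD=130 → NEW=255, ERR=-125
(0,1): OLD=2197/16 → NEW=255, ERR=-1883/16
(0,2): OLD=-10621/256 → NEW=0, ERR=-10621/256
(0,3): OLD=126357/4096 → NEW=0, ERR=126357/4096
(0,4): OLD=2522899/65536 → NEW=0, ERR=2522899/65536
(0,5): OLD=27097477/1048576 → NEW=0, ERR=27097477/1048576
(1,0): OLD=7135/256 → NEW=0, ERR=7135/256
(1,1): OLD=149145/2048 → NEW=0, ERR=149145/2048
(1,2): OLD=14045965/65536 → NEW=255, ERR=-2665715/65536
(1,3): OLD=50979081/262144 → NEW=255, ERR=-15867639/262144
(1,4): OLD=1381127291/16777216 → NEW=0, ERR=1381127291/16777216
(1,5): OLD=13823728621/268435456 → NEW=0, ERR=13823728621/268435456
(2,0): OLD=1683107/32768 → NEW=0, ERR=1683107/32768
(2,1): OLD=76907697/1048576 → NEW=0, ERR=76907697/1048576
(2,2): OLD=2492748627/16777216 → NEW=255, ERR=-1785441453/16777216
(2,3): OLD=1666764411/134217728 → NEW=0, ERR=1666764411/134217728
(2,4): OLD=601429240049/4294967296 → NEW=255, ERR=-493787420431/4294967296
(2,5): OLD=9341668594599/68719476736 → NEW=255, ERR=-8181797973081/68719476736
(3,0): OLD=2714612723/16777216 → NEW=255, ERR=-1563577357/16777216
(3,1): OLD=4080652663/134217728 → NEW=0, ERR=4080652663/134217728
(3,2): OLD=190006641045/1073741824 → NEW=255, ERR=-83797524075/1073741824
(3,3): OLD=1204596590335/68719476736 → NEW=0, ERR=1204596590335/68719476736
(3,4): OLD=23196120856223/549755813888 → NEW=0, ERR=23196120856223/549755813888
Target (3,4): original=92, with diffused error = 23196120856223/549755813888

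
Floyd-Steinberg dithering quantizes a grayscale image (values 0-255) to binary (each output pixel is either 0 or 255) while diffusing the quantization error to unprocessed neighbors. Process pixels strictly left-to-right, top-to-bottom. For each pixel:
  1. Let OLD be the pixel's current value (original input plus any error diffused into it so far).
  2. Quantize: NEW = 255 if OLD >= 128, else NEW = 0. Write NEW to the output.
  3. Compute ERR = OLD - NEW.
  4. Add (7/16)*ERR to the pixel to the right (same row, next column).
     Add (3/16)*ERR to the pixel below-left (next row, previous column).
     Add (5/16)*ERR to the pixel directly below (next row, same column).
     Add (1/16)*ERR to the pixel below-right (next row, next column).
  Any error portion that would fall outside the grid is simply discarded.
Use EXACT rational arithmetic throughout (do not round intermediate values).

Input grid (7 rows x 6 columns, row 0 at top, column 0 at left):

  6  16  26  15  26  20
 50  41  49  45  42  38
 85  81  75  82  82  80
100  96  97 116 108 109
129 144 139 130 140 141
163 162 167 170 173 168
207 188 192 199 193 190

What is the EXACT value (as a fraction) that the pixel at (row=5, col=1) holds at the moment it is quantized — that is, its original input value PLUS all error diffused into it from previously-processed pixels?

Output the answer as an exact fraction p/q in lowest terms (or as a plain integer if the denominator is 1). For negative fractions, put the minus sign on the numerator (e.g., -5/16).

Answer: 1035630182008571/8796093022208

Derivation:
(0,0): OLD=6 → NEW=0, ERR=6
(0,1): OLD=149/8 → NEW=0, ERR=149/8
(0,2): OLD=4371/128 → NEW=0, ERR=4371/128
(0,3): OLD=61317/2048 → NEW=0, ERR=61317/2048
(0,4): OLD=1281187/32768 → NEW=0, ERR=1281187/32768
(0,5): OLD=19454069/524288 → NEW=0, ERR=19454069/524288
(1,0): OLD=7087/128 → NEW=0, ERR=7087/128
(1,1): OLD=79689/1024 → NEW=0, ERR=79689/1024
(1,2): OLD=3293053/32768 → NEW=0, ERR=3293053/32768
(1,3): OLD=14128057/131072 → NEW=0, ERR=14128057/131072
(1,4): OLD=924461451/8388608 → NEW=0, ERR=924461451/8388608
(1,5): OLD=13455813213/134217728 → NEW=0, ERR=13455813213/134217728
(2,0): OLD=1915187/16384 → NEW=0, ERR=1915187/16384
(2,1): OLD=93723617/524288 → NEW=255, ERR=-39969823/524288
(2,2): OLD=823138531/8388608 → NEW=0, ERR=823138531/8388608
(2,3): OLD=12452603787/67108864 → NEW=255, ERR=-4660156533/67108864
(2,4): OLD=239642953761/2147483648 → NEW=0, ERR=239642953761/2147483648
(2,5): OLD=5739406934263/34359738368 → NEW=255, ERR=-3022326349577/34359738368
(3,0): OLD=1025381251/8388608 → NEW=0, ERR=1025381251/8388608
(3,1): OLD=10157488071/67108864 → NEW=255, ERR=-6955272249/67108864
(3,2): OLD=34647492741/536870912 → NEW=0, ERR=34647492741/536870912
(3,3): OLD=5139886727375/34359738368 → NEW=255, ERR=-3621846556465/34359738368
(3,4): OLD=20869579555951/274877906944 → NEW=0, ERR=20869579555951/274877906944
(3,5): OLD=535255370700321/4398046511104 → NEW=0, ERR=535255370700321/4398046511104
(4,0): OLD=158662128589/1073741824 → NEW=255, ERR=-115142036531/1073741824
(4,1): OLD=1450618883433/17179869184 → NEW=0, ERR=1450618883433/17179869184
(4,2): OLD=93385281114731/549755813888 → NEW=255, ERR=-46802451426709/549755813888
(4,3): OLD=686823718285367/8796093022208 → NEW=0, ERR=686823718285367/8796093022208
(4,4): OLD=30134486632442535/140737488355328 → NEW=255, ERR=-5753572898166105/140737488355328
(4,5): OLD=373554847487155505/2251799813685248 → NEW=255, ERR=-200654105002582735/2251799813685248
(5,0): OLD=39945592559691/274877906944 → NEW=255, ERR=-30148273711029/274877906944
(5,1): OLD=1035630182008571/8796093022208 → NEW=0, ERR=1035630182008571/8796093022208
Target (5,1): original=162, with diffused error = 1035630182008571/8796093022208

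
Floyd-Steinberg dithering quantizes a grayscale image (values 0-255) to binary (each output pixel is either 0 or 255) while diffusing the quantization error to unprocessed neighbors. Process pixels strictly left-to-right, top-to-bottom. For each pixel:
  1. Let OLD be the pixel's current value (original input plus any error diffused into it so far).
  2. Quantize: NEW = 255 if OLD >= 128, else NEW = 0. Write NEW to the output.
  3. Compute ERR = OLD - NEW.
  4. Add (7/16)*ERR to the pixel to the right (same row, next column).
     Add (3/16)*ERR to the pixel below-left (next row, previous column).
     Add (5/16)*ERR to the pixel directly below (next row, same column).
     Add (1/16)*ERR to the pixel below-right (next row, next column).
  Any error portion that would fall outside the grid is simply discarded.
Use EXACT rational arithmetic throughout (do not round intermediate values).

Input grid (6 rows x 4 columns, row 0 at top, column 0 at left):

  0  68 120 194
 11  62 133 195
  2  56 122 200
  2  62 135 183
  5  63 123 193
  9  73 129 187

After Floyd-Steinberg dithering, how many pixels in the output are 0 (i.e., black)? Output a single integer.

Answer: 15

Derivation:
(0,0): OLD=0 → NEW=0, ERR=0
(0,1): OLD=68 → NEW=0, ERR=68
(0,2): OLD=599/4 → NEW=255, ERR=-421/4
(0,3): OLD=9469/64 → NEW=255, ERR=-6851/64
(1,0): OLD=95/4 → NEW=0, ERR=95/4
(1,1): OLD=2365/32 → NEW=0, ERR=2365/32
(1,2): OLD=119421/1024 → NEW=0, ERR=119421/1024
(1,3): OLD=3374971/16384 → NEW=255, ERR=-802949/16384
(2,0): OLD=11919/512 → NEW=0, ERR=11919/512
(2,1): OLD=1845353/16384 → NEW=0, ERR=1845353/16384
(2,2): OLD=1664211/8192 → NEW=255, ERR=-424749/8192
(2,3): OLD=44378305/262144 → NEW=255, ERR=-22468415/262144
(3,0): OLD=7967387/262144 → NEW=0, ERR=7967387/262144
(3,1): OLD=428773421/4194304 → NEW=0, ERR=428773421/4194304
(3,2): OLD=10367679595/67108864 → NEW=255, ERR=-6745080725/67108864
(3,3): OLD=117040073709/1073741824 → NEW=0, ERR=117040073709/1073741824
(4,0): OLD=2259255543/67108864 → NEW=0, ERR=2259255543/67108864
(4,1): OLD=49783403145/536870912 → NEW=0, ERR=49783403145/536870912
(4,2): OLD=2731371312565/17179869184 → NEW=255, ERR=-1649495329355/17179869184
(4,3): OLD=49141433965827/274877906944 → NEW=255, ERR=-20952432304893/274877906944
(5,0): OLD=317029842483/8589934592 → NEW=0, ERR=317029842483/8589934592
(5,1): OLD=28099732935817/274877906944 → NEW=0, ERR=28099732935817/274877906944
(5,2): OLD=74339788703787/549755813888 → NEW=255, ERR=-65847943837653/549755813888
(5,3): OLD=921625614701035/8796093022208 → NEW=0, ERR=921625614701035/8796093022208
Output grid:
  Row 0: ..##  (2 black, running=2)
  Row 1: ...#  (3 black, running=5)
  Row 2: ..##  (2 black, running=7)
  Row 3: ..#.  (3 black, running=10)
  Row 4: ..##  (2 black, running=12)
  Row 5: ..#.  (3 black, running=15)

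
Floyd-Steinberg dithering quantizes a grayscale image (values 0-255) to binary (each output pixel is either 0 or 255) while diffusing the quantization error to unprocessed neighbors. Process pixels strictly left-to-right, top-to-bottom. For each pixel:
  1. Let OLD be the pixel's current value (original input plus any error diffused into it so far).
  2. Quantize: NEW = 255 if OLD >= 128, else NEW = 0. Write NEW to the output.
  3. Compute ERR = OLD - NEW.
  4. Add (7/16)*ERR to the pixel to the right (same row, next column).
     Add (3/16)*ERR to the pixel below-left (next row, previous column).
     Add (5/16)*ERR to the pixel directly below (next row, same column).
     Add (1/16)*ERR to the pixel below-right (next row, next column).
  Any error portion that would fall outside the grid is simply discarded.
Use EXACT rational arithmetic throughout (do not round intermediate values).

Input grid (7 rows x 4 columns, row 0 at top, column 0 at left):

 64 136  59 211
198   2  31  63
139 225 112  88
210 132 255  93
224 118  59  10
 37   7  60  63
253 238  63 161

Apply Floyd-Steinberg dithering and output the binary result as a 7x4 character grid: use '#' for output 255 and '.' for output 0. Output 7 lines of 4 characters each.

(0,0): OLD=64 → NEW=0, ERR=64
(0,1): OLD=164 → NEW=255, ERR=-91
(0,2): OLD=307/16 → NEW=0, ERR=307/16
(0,3): OLD=56165/256 → NEW=255, ERR=-9115/256
(1,0): OLD=3215/16 → NEW=255, ERR=-865/16
(1,1): OLD=-5439/128 → NEW=0, ERR=-5439/128
(1,2): OLD=24749/4096 → NEW=0, ERR=24749/4096
(1,3): OLD=3651403/65536 → NEW=0, ERR=3651403/65536
(2,0): OLD=233755/2048 → NEW=0, ERR=233755/2048
(2,1): OLD=17000737/65536 → NEW=255, ERR=289057/65536
(2,2): OLD=16201659/131072 → NEW=0, ERR=16201659/131072
(2,3): OLD=335266987/2097152 → NEW=255, ERR=-199506773/2097152
(3,0): OLD=258468931/1048576 → NEW=255, ERR=-8917949/1048576
(3,1): OLD=2683813805/16777216 → NEW=255, ERR=-1594376275/16777216
(3,2): OLD=62945305155/268435456 → NEW=255, ERR=-5505736125/268435456
(3,3): OLD=266388468565/4294967296 → NEW=0, ERR=266388468565/4294967296
(4,0): OLD=54632977399/268435456 → NEW=255, ERR=-13818063881/268435456
(4,1): OLD=131864694221/2147483648 → NEW=0, ERR=131864694221/2147483648
(4,2): OLD=5851101035813/68719476736 → NEW=0, ERR=5851101035813/68719476736
(4,3): OLD=71854432565651/1099511627776 → NEW=0, ERR=71854432565651/1099511627776
(5,0): OLD=1114181847039/34359738368 → NEW=0, ERR=1114181847039/34359738368
(5,1): OLD=58409357082241/1099511627776 → NEW=0, ERR=58409357082241/1099511627776
(5,2): OLD=138472672890237/1099511627776 → NEW=0, ERR=138472672890237/1099511627776
(5,3): OLD=1265253105215565/8796093022208 → NEW=255, ERR=-977750615447475/8796093022208
(6,0): OLD=4804320236010211/17592186044416 → NEW=255, ERR=318312794684131/17592186044416
(6,1): OLD=81109131990919669/281474976710656 → NEW=255, ERR=9333012929702389/281474976710656
(6,2): OLD=447391624661857427/4503599627370496 → NEW=0, ERR=447391624661857427/4503599627370496
(6,3): OLD=12797156505352274437/72057594037927936 → NEW=255, ERR=-5577529974319349243/72057594037927936
Row 0: .#.#
Row 1: #...
Row 2: .#.#
Row 3: ###.
Row 4: #...
Row 5: ...#
Row 6: ##.#

Answer: .#.#
#...
.#.#
###.
#...
...#
##.#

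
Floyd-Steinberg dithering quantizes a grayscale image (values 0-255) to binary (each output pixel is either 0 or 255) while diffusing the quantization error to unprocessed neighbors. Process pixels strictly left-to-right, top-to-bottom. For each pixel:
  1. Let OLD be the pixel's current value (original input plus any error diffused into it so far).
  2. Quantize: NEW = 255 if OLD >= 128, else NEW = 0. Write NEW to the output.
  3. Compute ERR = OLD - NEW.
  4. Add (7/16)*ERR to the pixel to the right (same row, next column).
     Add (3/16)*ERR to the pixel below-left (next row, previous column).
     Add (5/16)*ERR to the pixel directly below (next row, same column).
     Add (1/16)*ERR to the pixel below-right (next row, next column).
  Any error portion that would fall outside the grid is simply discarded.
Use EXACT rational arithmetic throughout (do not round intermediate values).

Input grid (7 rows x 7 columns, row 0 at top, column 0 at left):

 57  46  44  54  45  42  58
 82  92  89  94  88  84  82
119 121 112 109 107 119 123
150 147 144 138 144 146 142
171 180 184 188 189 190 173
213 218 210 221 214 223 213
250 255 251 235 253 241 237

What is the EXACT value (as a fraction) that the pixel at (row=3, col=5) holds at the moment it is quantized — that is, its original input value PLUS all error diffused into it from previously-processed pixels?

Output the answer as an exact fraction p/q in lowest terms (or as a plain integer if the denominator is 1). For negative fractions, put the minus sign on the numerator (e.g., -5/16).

(0,0): OLD=57 → NEW=0, ERR=57
(0,1): OLD=1135/16 → NEW=0, ERR=1135/16
(0,2): OLD=19209/256 → NEW=0, ERR=19209/256
(0,3): OLD=355647/4096 → NEW=0, ERR=355647/4096
(0,4): OLD=5438649/65536 → NEW=0, ERR=5438649/65536
(0,5): OLD=82110735/1048576 → NEW=0, ERR=82110735/1048576
(0,6): OLD=1547853673/16777216 → NEW=0, ERR=1547853673/16777216
(1,0): OLD=28957/256 → NEW=0, ERR=28957/256
(1,1): OLD=371275/2048 → NEW=255, ERR=-150965/2048
(1,2): OLD=6613415/65536 → NEW=0, ERR=6613415/65536
(1,3): OLD=48636315/262144 → NEW=255, ERR=-18210405/262144
(1,4): OLD=1738973425/16777216 → NEW=0, ERR=1738973425/16777216
(1,5): OLD=23663053121/134217728 → NEW=255, ERR=-10562467519/134217728
(1,6): OLD=174580707503/2147483648 → NEW=0, ERR=174580707503/2147483648
(2,0): OLD=4604777/32768 → NEW=255, ERR=-3751063/32768
(2,1): OLD=77461651/1048576 → NEW=0, ERR=77461651/1048576
(2,2): OLD=2654534009/16777216 → NEW=255, ERR=-1623656071/16777216
(2,3): OLD=9488248561/134217728 → NEW=0, ERR=9488248561/134217728
(2,4): OLD=162373148673/1073741824 → NEW=255, ERR=-111431016447/1073741824
(2,5): OLD=2430107954923/34359738368 → NEW=0, ERR=2430107954923/34359738368
(2,6): OLD=95893185708061/549755813888 → NEW=255, ERR=-44294546833379/549755813888
(3,0): OLD=2148797273/16777216 → NEW=255, ERR=-2129392807/16777216
(3,1): OLD=11979840997/134217728 → NEW=0, ERR=11979840997/134217728
(3,2): OLD=183265063231/1073741824 → NEW=255, ERR=-90539101889/1073741824
(3,3): OLD=419592784681/4294967296 → NEW=0, ERR=419592784681/4294967296
(3,4): OLD=94552386006873/549755813888 → NEW=255, ERR=-45635346534567/549755813888
(3,5): OLD=484627235486619/4398046511104 → NEW=0, ERR=484627235486619/4398046511104
Target (3,5): original=146, with diffused error = 484627235486619/4398046511104

Answer: 484627235486619/4398046511104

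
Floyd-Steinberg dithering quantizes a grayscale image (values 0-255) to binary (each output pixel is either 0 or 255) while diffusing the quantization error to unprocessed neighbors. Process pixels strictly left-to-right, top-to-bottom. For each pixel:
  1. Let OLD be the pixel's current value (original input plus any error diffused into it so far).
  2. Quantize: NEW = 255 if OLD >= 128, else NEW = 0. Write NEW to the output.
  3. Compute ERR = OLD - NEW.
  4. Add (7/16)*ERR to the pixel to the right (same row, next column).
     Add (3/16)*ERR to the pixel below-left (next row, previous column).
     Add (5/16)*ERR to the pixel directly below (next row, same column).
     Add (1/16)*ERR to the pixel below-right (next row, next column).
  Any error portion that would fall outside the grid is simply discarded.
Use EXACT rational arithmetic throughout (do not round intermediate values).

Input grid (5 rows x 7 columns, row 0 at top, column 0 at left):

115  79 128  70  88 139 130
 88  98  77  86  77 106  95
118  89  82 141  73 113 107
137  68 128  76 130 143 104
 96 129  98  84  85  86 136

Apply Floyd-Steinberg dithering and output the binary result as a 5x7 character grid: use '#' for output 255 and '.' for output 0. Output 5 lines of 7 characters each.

Answer: .#..#.#
..#..#.
#..#..#
.#.#.#.
.#..#.#

Derivation:
(0,0): OLD=115 → NEW=0, ERR=115
(0,1): OLD=2069/16 → NEW=255, ERR=-2011/16
(0,2): OLD=18691/256 → NEW=0, ERR=18691/256
(0,3): OLD=417557/4096 → NEW=0, ERR=417557/4096
(0,4): OLD=8690067/65536 → NEW=255, ERR=-8021613/65536
(0,5): OLD=89600773/1048576 → NEW=0, ERR=89600773/1048576
(0,6): OLD=2808243491/16777216 → NEW=255, ERR=-1469946589/16777216
(1,0): OLD=25695/256 → NEW=0, ERR=25695/256
(1,1): OLD=252953/2048 → NEW=0, ERR=252953/2048
(1,2): OLD=10820749/65536 → NEW=255, ERR=-5890931/65536
(1,3): OLD=15766409/262144 → NEW=0, ERR=15766409/262144
(1,4): OLD=1467272955/16777216 → NEW=0, ERR=1467272955/16777216
(1,5): OLD=19714879083/134217728 → NEW=255, ERR=-14510641557/134217728
(1,6): OLD=55107491045/2147483648 → NEW=0, ERR=55107491045/2147483648
(2,0): OLD=5653283/32768 → NEW=255, ERR=-2702557/32768
(2,1): OLD=84865073/1048576 → NEW=0, ERR=84865073/1048576
(2,2): OLD=1817221587/16777216 → NEW=0, ERR=1817221587/16777216
(2,3): OLD=29254470907/134217728 → NEW=255, ERR=-4971049733/134217728
(2,4): OLD=72600176555/1073741824 → NEW=0, ERR=72600176555/1073741824
(2,5): OLD=4091334994169/34359738368 → NEW=0, ERR=4091334994169/34359738368
(2,6): OLD=88157092090207/549755813888 → NEW=255, ERR=-52030640451233/549755813888
(3,0): OLD=2120664691/16777216 → NEW=0, ERR=2120664691/16777216
(3,1): OLD=21977712631/134217728 → NEW=255, ERR=-12247808009/134217728
(3,2): OLD=128890847253/1073741824 → NEW=0, ERR=128890847253/1073741824
(3,3): OLD=585791677667/4294967296 → NEW=255, ERR=-509424982813/4294967296
(3,4): OLD=65557901267571/549755813888 → NEW=0, ERR=65557901267571/549755813888
(3,5): OLD=962566389812361/4398046511104 → NEW=255, ERR=-158935470519159/4398046511104
(3,6): OLD=4648266362047255/70368744177664 → NEW=0, ERR=4648266362047255/70368744177664
(4,0): OLD=254241593821/2147483648 → NEW=0, ERR=254241593821/2147483648
(4,1): OLD=6277062929465/34359738368 → NEW=255, ERR=-2484670354375/34359738368
(4,2): OLD=41744274403063/549755813888 → NEW=0, ERR=41744274403063/549755813888
(4,3): OLD=483857781641421/4398046511104 → NEW=0, ERR=483857781641421/4398046511104
(4,4): OLD=5496103091668119/35184372088832 → NEW=255, ERR=-3475911790984041/35184372088832
(4,5): OLD=57785999721547223/1125899906842624 → NEW=0, ERR=57785999721547223/1125899906842624
(4,6): OLD=3185634023851256081/18014398509481984 → NEW=255, ERR=-1408037596066649839/18014398509481984
Row 0: .#..#.#
Row 1: ..#..#.
Row 2: #..#..#
Row 3: .#.#.#.
Row 4: .#..#.#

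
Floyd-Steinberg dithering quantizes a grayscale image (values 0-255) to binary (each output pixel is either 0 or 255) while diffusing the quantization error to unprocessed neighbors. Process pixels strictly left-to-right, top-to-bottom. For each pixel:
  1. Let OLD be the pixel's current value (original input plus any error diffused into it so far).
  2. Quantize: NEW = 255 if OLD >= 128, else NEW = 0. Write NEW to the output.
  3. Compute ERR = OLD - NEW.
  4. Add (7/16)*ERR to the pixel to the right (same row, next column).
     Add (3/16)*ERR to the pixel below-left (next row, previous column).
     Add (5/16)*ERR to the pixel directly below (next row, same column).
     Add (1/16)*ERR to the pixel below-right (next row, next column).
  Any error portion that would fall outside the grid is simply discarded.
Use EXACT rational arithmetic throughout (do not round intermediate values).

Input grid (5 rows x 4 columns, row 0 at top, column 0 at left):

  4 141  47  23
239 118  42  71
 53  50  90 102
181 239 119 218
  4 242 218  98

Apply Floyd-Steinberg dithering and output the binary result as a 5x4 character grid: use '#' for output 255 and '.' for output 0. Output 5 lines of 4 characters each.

(0,0): OLD=4 → NEW=0, ERR=4
(0,1): OLD=571/4 → NEW=255, ERR=-449/4
(0,2): OLD=-135/64 → NEW=0, ERR=-135/64
(0,3): OLD=22607/1024 → NEW=0, ERR=22607/1024
(1,0): OLD=14029/64 → NEW=255, ERR=-2291/64
(1,1): OLD=34363/512 → NEW=0, ERR=34363/512
(1,2): OLD=1111287/16384 → NEW=0, ERR=1111287/16384
(1,3): OLD=28165233/262144 → NEW=0, ERR=28165233/262144
(2,0): OLD=445625/8192 → NEW=0, ERR=445625/8192
(2,1): OLD=27591395/262144 → NEW=0, ERR=27591395/262144
(2,2): OLD=95202455/524288 → NEW=255, ERR=-38490985/524288
(2,3): OLD=903414635/8388608 → NEW=0, ERR=903414635/8388608
(3,0): OLD=913243209/4194304 → NEW=255, ERR=-156304311/4194304
(3,1): OLD=16456576279/67108864 → NEW=255, ERR=-656184041/67108864
(3,2): OLD=127293106729/1073741824 → NEW=0, ERR=127293106729/1073741824
(3,3): OLD=5135619058335/17179869184 → NEW=255, ERR=754752416415/17179869184
(4,0): OLD=-10177929707/1073741824 → NEW=0, ERR=-10177929707/1073741824
(4,1): OLD=2187826763935/8589934592 → NEW=255, ERR=-2606557025/8589934592
(4,2): OLD=72166614588511/274877906944 → NEW=255, ERR=2072748317791/274877906944
(4,3): OLD=538485024948553/4398046511104 → NEW=0, ERR=538485024948553/4398046511104
Row 0: .#..
Row 1: #...
Row 2: ..#.
Row 3: ##.#
Row 4: .##.

Answer: .#..
#...
..#.
##.#
.##.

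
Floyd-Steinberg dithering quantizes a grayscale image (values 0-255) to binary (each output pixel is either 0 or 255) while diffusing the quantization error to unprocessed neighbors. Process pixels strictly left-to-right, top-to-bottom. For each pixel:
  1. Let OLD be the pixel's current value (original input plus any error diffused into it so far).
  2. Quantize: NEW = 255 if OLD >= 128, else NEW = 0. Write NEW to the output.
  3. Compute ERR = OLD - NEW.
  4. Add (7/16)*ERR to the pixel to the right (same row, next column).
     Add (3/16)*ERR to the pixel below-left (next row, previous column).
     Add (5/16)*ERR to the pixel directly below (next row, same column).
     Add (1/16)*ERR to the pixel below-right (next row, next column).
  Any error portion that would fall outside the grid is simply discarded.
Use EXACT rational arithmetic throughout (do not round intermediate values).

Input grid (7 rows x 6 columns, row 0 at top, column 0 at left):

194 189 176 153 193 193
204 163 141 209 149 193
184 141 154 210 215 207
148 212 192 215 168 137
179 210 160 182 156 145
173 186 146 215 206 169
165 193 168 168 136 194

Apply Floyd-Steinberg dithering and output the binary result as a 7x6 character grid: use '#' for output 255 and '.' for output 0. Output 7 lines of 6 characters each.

Answer: ###.##
#.##.#
#.####
##.#.#
.####.
##.###
#.#..#

Derivation:
(0,0): OLD=194 → NEW=255, ERR=-61
(0,1): OLD=2597/16 → NEW=255, ERR=-1483/16
(0,2): OLD=34675/256 → NEW=255, ERR=-30605/256
(0,3): OLD=412453/4096 → NEW=0, ERR=412453/4096
(0,4): OLD=15535619/65536 → NEW=255, ERR=-1176061/65536
(0,5): OLD=194142741/1048576 → NEW=255, ERR=-73244139/1048576
(1,0): OLD=42895/256 → NEW=255, ERR=-22385/256
(1,1): OLD=142441/2048 → NEW=0, ERR=142441/2048
(1,2): OLD=9644061/65536 → NEW=255, ERR=-7067619/65536
(1,3): OLD=47828057/262144 → NEW=255, ERR=-19018663/262144
(1,4): OLD=1759053291/16777216 → NEW=0, ERR=1759053291/16777216
(1,5): OLD=57960813309/268435456 → NEW=255, ERR=-10490227971/268435456
(2,0): OLD=5561235/32768 → NEW=255, ERR=-2794605/32768
(2,1): OLD=104581889/1048576 → NEW=0, ERR=104581889/1048576
(2,2): OLD=2595060803/16777216 → NEW=255, ERR=-1683129277/16777216
(2,3): OLD=20985709035/134217728 → NEW=255, ERR=-13239811605/134217728
(2,4): OLD=827839074625/4294967296 → NEW=255, ERR=-267377585855/4294967296
(2,5): OLD=11964387988183/68719476736 → NEW=255, ERR=-5559078579497/68719476736
(3,0): OLD=2349636835/16777216 → NEW=255, ERR=-1928553245/16777216
(3,1): OLD=22647384743/134217728 → NEW=255, ERR=-11578135897/134217728
(3,2): OLD=118805892517/1073741824 → NEW=0, ERR=118805892517/1073741824
(3,3): OLD=14749868779439/68719476736 → NEW=255, ERR=-2773597788241/68719476736
(3,4): OLD=60228271400015/549755813888 → NEW=0, ERR=60228271400015/549755813888
(3,5): OLD=1370075169673281/8796093022208 → NEW=255, ERR=-872928550989759/8796093022208
(4,0): OLD=272523035501/2147483648 → NEW=0, ERR=272523035501/2147483648
(4,1): OLD=8662935973769/34359738368 → NEW=255, ERR=-98797310071/34359738368
(4,2): OLD=198307784764619/1099511627776 → NEW=255, ERR=-82067680318261/1099511627776
(4,3): OLD=2888443137134103/17592186044416 → NEW=255, ERR=-1597564304191977/17592186044416
(4,4): OLD=36416057321792647/281474976710656 → NEW=255, ERR=-35360061739424633/281474976710656
(4,5): OLD=296669820591195729/4503599627370496 → NEW=0, ERR=296669820591195729/4503599627370496
(5,0): OLD=116613206712491/549755813888 → NEW=255, ERR=-23574525828949/549755813888
(5,1): OLD=2819624426266459/17592186044416 → NEW=255, ERR=-1666383015059621/17592186044416
(5,2): OLD=9010986966772633/140737488355328 → NEW=0, ERR=9010986966772633/140737488355328
(5,3): OLD=839533081704366627/4503599627370496 → NEW=255, ERR=-308884823275109853/4503599627370496
(5,4): OLD=1291737333704232035/9007199254740992 → NEW=255, ERR=-1005098476254720925/9007199254740992
(5,5): OLD=19154953681286964927/144115188075855872 → NEW=255, ERR=-17594419278056282433/144115188075855872
(6,0): OLD=37672297979447537/281474976710656 → NEW=255, ERR=-34103821081769743/281474976710656
(6,1): OLD=539153103881561757/4503599627370496 → NEW=0, ERR=539153103881561757/4503599627370496
(6,2): OLD=3992064229636463573/18014398509481984 → NEW=255, ERR=-601607390281442347/18014398509481984
(6,3): OLD=33156570470233850977/288230376151711744 → NEW=0, ERR=33156570470233850977/288230376151711744
(6,4): OLD=573134391239061638593/4611686018427387904 → NEW=0, ERR=573134391239061638593/4611686018427387904
(6,5): OLD=14996896635540621221287/73786976294838206464 → NEW=255, ERR=-3818782319643121427033/73786976294838206464
Row 0: ###.##
Row 1: #.##.#
Row 2: #.####
Row 3: ##.#.#
Row 4: .####.
Row 5: ##.###
Row 6: #.#..#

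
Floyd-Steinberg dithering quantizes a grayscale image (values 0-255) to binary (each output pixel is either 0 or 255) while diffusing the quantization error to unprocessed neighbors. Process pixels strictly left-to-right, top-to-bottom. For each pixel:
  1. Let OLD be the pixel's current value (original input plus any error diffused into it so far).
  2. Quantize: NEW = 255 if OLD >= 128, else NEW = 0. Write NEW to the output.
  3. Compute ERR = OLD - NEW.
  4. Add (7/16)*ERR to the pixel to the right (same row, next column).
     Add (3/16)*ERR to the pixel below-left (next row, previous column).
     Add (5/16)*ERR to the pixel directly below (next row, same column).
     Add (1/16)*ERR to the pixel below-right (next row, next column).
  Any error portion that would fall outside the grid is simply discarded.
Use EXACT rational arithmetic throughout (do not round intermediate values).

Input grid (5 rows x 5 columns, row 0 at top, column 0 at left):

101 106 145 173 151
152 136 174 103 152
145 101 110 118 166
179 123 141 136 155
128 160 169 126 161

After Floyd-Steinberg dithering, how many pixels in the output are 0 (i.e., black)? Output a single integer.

Answer: 10

Derivation:
(0,0): OLD=101 → NEW=0, ERR=101
(0,1): OLD=2403/16 → NEW=255, ERR=-1677/16
(0,2): OLD=25381/256 → NEW=0, ERR=25381/256
(0,3): OLD=886275/4096 → NEW=255, ERR=-158205/4096
(0,4): OLD=8788501/65536 → NEW=255, ERR=-7923179/65536
(1,0): OLD=41961/256 → NEW=255, ERR=-23319/256
(1,1): OLD=180831/2048 → NEW=0, ERR=180831/2048
(1,2): OLD=15061451/65536 → NEW=255, ERR=-1650229/65536
(1,3): OLD=16630831/262144 → NEW=0, ERR=16630831/262144
(1,4): OLD=585361325/4194304 → NEW=255, ERR=-484186195/4194304
(2,0): OLD=4361093/32768 → NEW=255, ERR=-3994747/32768
(2,1): OLD=67992327/1048576 → NEW=0, ERR=67992327/1048576
(2,2): OLD=2481577173/16777216 → NEW=255, ERR=-1796612907/16777216
(2,3): OLD=18188266415/268435456 → NEW=0, ERR=18188266415/268435456
(2,4): OLD=702372824585/4294967296 → NEW=255, ERR=-392843835895/4294967296
(3,0): OLD=2567939125/16777216 → NEW=255, ERR=-1710250955/16777216
(3,1): OLD=9525020689/134217728 → NEW=0, ERR=9525020689/134217728
(3,2): OLD=667182480779/4294967296 → NEW=255, ERR=-428034179701/4294967296
(3,3): OLD=770775809939/8589934592 → NEW=0, ERR=770775809939/8589934592
(3,4): OLD=23352054624063/137438953472 → NEW=255, ERR=-11694878511297/137438953472
(4,0): OLD=235042930811/2147483648 → NEW=0, ERR=235042930811/2147483648
(4,1): OLD=14087793835771/68719476736 → NEW=255, ERR=-3435672731909/68719476736
(4,2): OLD=150900451626005/1099511627776 → NEW=255, ERR=-129475013456875/1099511627776
(4,3): OLD=1413333031484667/17592186044416 → NEW=0, ERR=1413333031484667/17592186044416
(4,4): OLD=49304629082333277/281474976710656 → NEW=255, ERR=-22471489978884003/281474976710656
Output grid:
  Row 0: .#.##  (2 black, running=2)
  Row 1: #.#.#  (2 black, running=4)
  Row 2: #.#.#  (2 black, running=6)
  Row 3: #.#.#  (2 black, running=8)
  Row 4: .##.#  (2 black, running=10)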